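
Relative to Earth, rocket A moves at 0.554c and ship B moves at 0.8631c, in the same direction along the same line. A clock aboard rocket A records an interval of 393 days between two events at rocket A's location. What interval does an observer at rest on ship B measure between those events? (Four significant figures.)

Transform rocket A's velocity into ship B's frame: (0.554 − 0.8631)/(1 − 0.554·0.8631) = −0.3091/0.5218426, so the relative speed is 0.59232c.
At |u| = 0.59232c, γ = (1 − 0.350843)^(−1/2) = 1.2412.
Rocket A's interval is proper; time dilation gives Δt_B = γΔτ = 1.2412 × 393 days = 487.8 days.

487.8 days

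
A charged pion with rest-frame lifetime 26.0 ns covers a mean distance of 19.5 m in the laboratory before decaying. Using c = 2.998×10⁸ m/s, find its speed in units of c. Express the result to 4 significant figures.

0.9286c

Lab distance = (lab lifetime)·v = γτ·βc, so βγ = d/(cτ) = 19.50/(2.998×10⁸ × 2.600×10^-8) = 2.5017.
With βγ = 2.5017: γ² = 1 + (βγ)² = 7.2585, and β = (βγ)/γ = 2.5017/2.69416 = 0.9286.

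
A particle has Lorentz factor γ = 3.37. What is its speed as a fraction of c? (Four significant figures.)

0.9550c

β = √(1 − 1/γ²) = √(1 − 1/11.3569) = √0.911948 = 0.9550.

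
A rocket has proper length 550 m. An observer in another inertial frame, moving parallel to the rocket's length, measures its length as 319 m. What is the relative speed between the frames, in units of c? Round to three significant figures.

0.815c

Length contraction gives γ = L₀/L = 550/319 = 1.7241.
β = √(1 − 1/γ²) = √0.663585 = 0.815.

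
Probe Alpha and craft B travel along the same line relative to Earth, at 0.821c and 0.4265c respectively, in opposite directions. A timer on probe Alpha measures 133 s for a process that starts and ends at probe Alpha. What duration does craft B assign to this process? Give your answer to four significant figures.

347.7 s

Speed of probe Alpha in craft B's frame: u = (v_A + v_B)/(1 + v_A v_B/c²) = (0.821 + 0.4265)/(1 + 0.821×0.4265) = 1.2475/1.3501565 = 0.92397; |u| = 0.92397c.
γ for this relative speed: γ = 1/√(1 − 0.853721) = 2.6146.
Probe Alpha's interval is proper; time dilation gives Δt_B = γΔτ = 2.6146 × 133 s = 347.7 s.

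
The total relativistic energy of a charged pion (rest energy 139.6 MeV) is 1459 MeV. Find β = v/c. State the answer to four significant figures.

0.9954

γ = E/(mc²) = 1459/139.6 = 10.451.
β = √(1 − 1/γ²) = √(1 − 0.00915555) = √0.99084445 = 0.9954.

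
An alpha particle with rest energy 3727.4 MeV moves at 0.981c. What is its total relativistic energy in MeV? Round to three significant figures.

Lorentz factor: γ = (1 − 0.962361)^(−1/2) = 5.1544.
Total energy: E = γmc² = 5.1544 × 3727.4 MeV = 19200 MeV.

19200 MeV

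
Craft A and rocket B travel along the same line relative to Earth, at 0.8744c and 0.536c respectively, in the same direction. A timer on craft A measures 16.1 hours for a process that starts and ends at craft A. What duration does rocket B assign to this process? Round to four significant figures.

Speed of craft A in rocket B's frame: u = (v_A − v_B)/(1 − v_A v_B/c²) = (0.8744 − 0.536)/(1 − 0.8744×0.536) = 0.3384/0.5313216 = 0.6369; |u| = 0.6369c.
At |u| = 0.6369c, γ = (1 − 0.405642)^(−1/2) = 1.2971.
The clock on craft A records proper time, so rocket B measures Δt = γΔτ = 1.2971 × 16.1 = 20.88 hours.

20.88 hours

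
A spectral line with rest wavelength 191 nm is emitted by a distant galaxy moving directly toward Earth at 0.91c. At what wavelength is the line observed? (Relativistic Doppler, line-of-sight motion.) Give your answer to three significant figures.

41.5 nm

Relativistic Doppler for wavelength: λ_obs = λ_src · √((1−β)/(1+β)).
With β = 0.91: factor = √(0.09/1.91) = 0.21707.
λ_obs = 191 × 0.21707 = 41.5 nm.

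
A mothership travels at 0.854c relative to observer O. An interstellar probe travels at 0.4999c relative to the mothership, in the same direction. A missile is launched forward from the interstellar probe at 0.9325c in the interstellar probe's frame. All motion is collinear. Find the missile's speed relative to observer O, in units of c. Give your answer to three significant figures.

0.998c

First combine the missile and interstellar probe (S''→S'): u₁ = (0.9325 + 0.4999)/(1 + 0.9325×0.4999) = 1.4324/1.46615675 = 0.97698.
Then combine with the mothership (S'→S): u = (0.97698 + 0.854)/(1 + 0.97698×0.854) = 1.83098/1.83434092 = 0.99817.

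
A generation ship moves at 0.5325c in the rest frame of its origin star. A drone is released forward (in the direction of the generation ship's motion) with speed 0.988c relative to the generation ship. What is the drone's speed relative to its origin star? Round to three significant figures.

In units of c, u = (u' + v)/(1 + u'v) with u' = 0.988 and v = 0.5325.
Numerator: 0.988 + 0.5325 = 1.5205. Denominator: 1 + (0.988)(0.5325) = 1.52611.
u = 1.5205/1.52611 = 0.99632, so the speed is 0.996c.

0.996c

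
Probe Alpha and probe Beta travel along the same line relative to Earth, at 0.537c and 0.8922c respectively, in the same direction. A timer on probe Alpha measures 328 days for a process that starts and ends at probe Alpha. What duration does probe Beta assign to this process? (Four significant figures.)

448.4 days

The velocity of probe Alpha relative to probe Beta is (0.537 − 0.8922)c / (1 − 0.537×0.8922) = −0.68191c; relative speed 0.68191c.
γ for this relative speed: γ = 1/√(1 − 0.465001) = 1.3672.
The clock on probe Alpha records proper time, so probe Beta measures Δt = γΔτ = 1.3672 × 328 = 448.4 days.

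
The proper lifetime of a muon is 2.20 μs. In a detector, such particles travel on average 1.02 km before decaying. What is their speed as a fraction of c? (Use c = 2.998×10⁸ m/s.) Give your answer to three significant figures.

Let x = d/(cτ) = 1020 m / (2.998×10⁸ m/s × 2.200×10^-6 s) = 1.5465. Since d = βγcτ, x = βγ = β/√(1−β²).
Solving: β² = x²/(1+x²) = 2.39166/3.39166 = 0.705159, so β = 0.840.

0.840c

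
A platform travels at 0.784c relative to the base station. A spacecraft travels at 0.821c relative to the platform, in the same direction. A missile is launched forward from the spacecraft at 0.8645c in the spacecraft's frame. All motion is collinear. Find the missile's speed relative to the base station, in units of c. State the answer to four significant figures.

First combine the missile and spacecraft (S''→S'): u₁ = (0.8645 + 0.821)/(1 + 0.8645×0.821) = 1.6855/1.7097545 = 0.98581.
Then combine with the platform (S'→S): u = (0.98581 + 0.784)/(1 + 0.98581×0.784) = 1.76981/1.77287504 = 0.99827.

0.9983c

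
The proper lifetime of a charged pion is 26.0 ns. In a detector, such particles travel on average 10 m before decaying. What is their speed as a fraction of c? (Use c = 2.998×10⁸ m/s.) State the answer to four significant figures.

0.7887c

Let x = d/(cτ) = 10.00 m / (2.998×10⁸ m/s × 2.600×10^-8 s) = 1.2829. Since d = βγcτ, x = βγ = β/√(1−β²).
Solving: β² = x²/(1+x²) = 1.64583/2.64583 = 0.622047, so β = 0.7887.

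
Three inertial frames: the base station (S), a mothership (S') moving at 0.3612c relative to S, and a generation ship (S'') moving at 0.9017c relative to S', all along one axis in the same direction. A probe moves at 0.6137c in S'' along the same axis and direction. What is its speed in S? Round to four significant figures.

0.9885c

Compose velocities in two stages. Stage 1 (into S'): u₁ = (0.6137+0.9017)/(1+0.6137×0.9017) = 0.97555.
Stage 2 (into S): u = (0.97555+0.3612)/(1+0.97555×0.3612) = 0.98845, so the speed is 0.9885c.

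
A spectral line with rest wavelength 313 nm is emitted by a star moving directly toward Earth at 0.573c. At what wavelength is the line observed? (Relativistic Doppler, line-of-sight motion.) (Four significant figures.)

Relativistic Doppler for wavelength: λ_obs = λ_src · √((1−β)/(1+β)).
With β = 0.573: factor = √(0.427/1.573) = 0.52101.
λ_obs = 313 × 0.52101 = 163.1 nm.

163.1 nm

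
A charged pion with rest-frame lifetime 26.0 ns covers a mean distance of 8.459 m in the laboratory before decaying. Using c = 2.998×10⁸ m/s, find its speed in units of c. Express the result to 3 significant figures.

d = βγcτ ⇒ βγ = d/(cτ) = 8.459 m / (7.7948 m) = 1.0852.
β = (βγ)/√(1+(βγ)²) = 1.0852/√2.17766 = 0.735.

0.735c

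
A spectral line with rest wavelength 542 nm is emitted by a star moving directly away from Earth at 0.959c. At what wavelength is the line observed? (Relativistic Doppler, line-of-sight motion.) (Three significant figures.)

Relativistic Doppler for wavelength: λ_obs = λ_src · √((1+β)/(1−β)).
With β = 0.959: factor = √(1.959/0.041) = 6.9123.
λ_obs = 542 × 6.9123 = 3750 nm.

3750 nm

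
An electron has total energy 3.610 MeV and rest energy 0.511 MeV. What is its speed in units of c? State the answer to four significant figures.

0.9899c

Total energy E = γmc² gives γ = 3.610/0.511 = 7.0646.
Hence β = √(1 − 1/γ²) = √(1 − 0.0200366) = √0.9799634 = 0.9899.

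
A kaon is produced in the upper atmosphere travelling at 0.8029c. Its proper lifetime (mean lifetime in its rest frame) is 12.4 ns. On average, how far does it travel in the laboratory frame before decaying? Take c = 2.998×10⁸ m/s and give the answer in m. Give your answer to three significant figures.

5.01 m

With β = 0.8029, γ = 1/√(1 − 0.8029²) = 1/√0.35535159 = 1.6775.
Lab-frame lifetime: Δt = γτ = 1.6775 × 12.4 ns = 20.801 ns.
Distance: d = vΔt = 0.8029 × 2.998×10⁸ m/s × 2.0801×10^-8 s = 5.01 m.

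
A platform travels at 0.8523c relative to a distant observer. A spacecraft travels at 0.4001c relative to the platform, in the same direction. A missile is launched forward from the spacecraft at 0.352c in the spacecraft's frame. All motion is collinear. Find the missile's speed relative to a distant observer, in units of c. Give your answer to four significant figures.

First combine the missile and spacecraft (S''→S'): u₁ = (0.352 + 0.4001)/(1 + 0.352×0.4001) = 0.7521/1.1408352 = 0.65925.
Then combine with the platform (S'→S): u = (0.65925 + 0.8523)/(1 + 0.65925×0.8523) = 1.51155/1.561878775 = 0.96778.

0.9678c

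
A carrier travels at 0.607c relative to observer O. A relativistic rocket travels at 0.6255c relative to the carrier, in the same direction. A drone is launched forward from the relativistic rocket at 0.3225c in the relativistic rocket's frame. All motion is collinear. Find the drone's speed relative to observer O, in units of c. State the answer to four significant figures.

0.9439c

First combine the drone and relativistic rocket (S''→S'): u₁ = (0.3225 + 0.6255)/(1 + 0.3225×0.6255) = 0.948/1.20172375 = 0.78887.
Then combine with the carrier (S'→S): u = (0.78887 + 0.607)/(1 + 0.78887×0.607) = 1.39587/1.47884409 = 0.94389.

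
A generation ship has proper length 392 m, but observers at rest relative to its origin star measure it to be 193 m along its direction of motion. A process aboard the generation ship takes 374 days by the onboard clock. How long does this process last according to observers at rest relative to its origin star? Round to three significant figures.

From L = L₀/γ: γ = 392/193 = 2.03109.
The same γ dilates the second interval: 2.03109 × 374 days = 760 days.

760 days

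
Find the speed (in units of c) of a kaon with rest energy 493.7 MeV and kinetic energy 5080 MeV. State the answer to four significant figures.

0.9961c

K = (γ−1)mc², so γ = 1 + 5080/493.7 = 11.29.
Then v/c = √(1 − γ⁻²) = √(1 − 0.00784535) = √0.99215465 = 0.9961.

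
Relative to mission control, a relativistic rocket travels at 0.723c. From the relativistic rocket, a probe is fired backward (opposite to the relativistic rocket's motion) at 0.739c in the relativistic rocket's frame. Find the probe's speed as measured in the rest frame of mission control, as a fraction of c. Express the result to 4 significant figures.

In units of c, u = (u' + v)/(1 + u'v) with u' = −0.739 and v = 0.723.
Numerator: −0.739 + 0.723 = −0.016. Denominator: 1 + (−0.739)(0.723) = 0.465703.
u = −0.016/0.465703 = −0.034357, so the speed is 0.03436c.

0.03436c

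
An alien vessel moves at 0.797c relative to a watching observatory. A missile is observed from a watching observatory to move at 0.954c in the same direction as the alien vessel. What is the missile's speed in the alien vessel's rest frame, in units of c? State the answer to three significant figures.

0.655c

Transform to the alien vessel's frame: u' = (u − v)/(1 − uv/c²).
u' = (0.954 − 0.797)/(1 − 0.954×0.797) = 0.157/0.239662 = 0.65509.
Speed in the alien vessel's frame: 0.655c (in the same direction).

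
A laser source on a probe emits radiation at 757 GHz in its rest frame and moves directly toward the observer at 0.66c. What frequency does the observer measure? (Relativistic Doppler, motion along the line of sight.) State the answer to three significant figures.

1670 GHz

Relativistic Doppler (source moving toward): f_obs = f_src · √((1+β)/(1−β)).
With β = 0.66: factor = √(1.66/0.34) = 2.2096.
f_obs = 757 × 2.2096 = 1670 GHz.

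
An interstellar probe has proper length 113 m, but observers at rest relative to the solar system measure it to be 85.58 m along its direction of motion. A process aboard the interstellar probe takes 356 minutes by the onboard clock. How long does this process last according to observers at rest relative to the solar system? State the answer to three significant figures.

γ = L₀/L = 113/85.58 = 1.3204.
The same γ dilates the second interval: 1.3204 × 356 minutes = 470 minutes.

470 minutes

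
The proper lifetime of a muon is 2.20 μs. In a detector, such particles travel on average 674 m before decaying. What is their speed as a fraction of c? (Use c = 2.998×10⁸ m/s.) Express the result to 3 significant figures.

d = βγcτ ⇒ βγ = d/(cτ) = 674.0 m / (659.56 m) = 1.0219.
β = (βγ)/√(1+(βγ)²) = 1.0219/√2.04428 = 0.715.

0.715c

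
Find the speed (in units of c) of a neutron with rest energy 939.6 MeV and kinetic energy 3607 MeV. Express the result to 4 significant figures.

0.9784c

K = (γ−1)mc², so γ = 1 + 3607/939.6 = 4.8389.
Then v/c = √(1 − γ⁻²) = √(1 − 0.0427078) = √0.9572922 = 0.9784.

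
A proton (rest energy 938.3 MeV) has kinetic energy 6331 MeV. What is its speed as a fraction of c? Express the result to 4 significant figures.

0.9916c

K = (γ−1)mc², so γ = 1 + 6331/938.3 = 7.7473.
Then v/c = √(1 − γ⁻²) = √(1 − 0.0166609) = √0.9833391 = 0.9916.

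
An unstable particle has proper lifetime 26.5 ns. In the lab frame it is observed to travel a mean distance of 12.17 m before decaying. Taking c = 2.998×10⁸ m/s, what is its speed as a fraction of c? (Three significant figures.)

Lab distance = (lab lifetime)·v = γτ·βc, so βγ = d/(cτ) = 12.17/(2.998×10⁸ × 2.650×10^-8) = 1.5318.
With βγ = 1.5318: γ² = 1 + (βγ)² = 3.34641, and β = (βγ)/γ = 1.5318/1.82932 = 0.837.

0.837c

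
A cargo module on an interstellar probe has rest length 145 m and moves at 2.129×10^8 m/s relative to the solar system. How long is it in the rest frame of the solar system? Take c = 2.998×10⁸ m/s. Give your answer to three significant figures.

102 m

β = v/c = (2.129×10^8 m/s)/(2.998×10⁸ m/s) = 0.71014.
γ = 1/√(1 − β²) = 1/√(1 − 0.5042988196) = 1/√0.4957011804 = 1/0.70406 = 1.4203.
Length contraction: L = L₀/γ = 145/1.4203 = 102 m.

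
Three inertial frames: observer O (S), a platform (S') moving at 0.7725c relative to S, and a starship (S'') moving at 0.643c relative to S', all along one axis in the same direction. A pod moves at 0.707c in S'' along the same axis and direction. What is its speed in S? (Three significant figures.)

Apply u = (u'+v)/(1+u'v) twice. Pod in the platform frame: (0.707+0.643)/(1+0.707·0.643) = 1.35/1.454601 = 0.92809c.
That velocity, transformed to the rest frame of observer O: (0.92809+0.7725)/(1+0.92809·0.7725) = 1.70059/1.716949525 = 0.99047c.

0.990c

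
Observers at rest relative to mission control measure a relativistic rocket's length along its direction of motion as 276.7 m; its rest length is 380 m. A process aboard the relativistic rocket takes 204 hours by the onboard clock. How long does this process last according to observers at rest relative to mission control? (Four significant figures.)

γ = L₀/L = 380/276.7 = 1.37333.
The same γ dilates the second interval: 1.37333 × 204 hours = 280.2 hours.

280.2 hours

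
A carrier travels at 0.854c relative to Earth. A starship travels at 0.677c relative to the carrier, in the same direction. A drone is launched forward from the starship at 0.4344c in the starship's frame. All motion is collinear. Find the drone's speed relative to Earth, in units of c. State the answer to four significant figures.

0.9881c

First combine the drone and starship (S''→S'): u₁ = (0.4344 + 0.677)/(1 + 0.4344×0.677) = 1.1114/1.2940888 = 0.85883.
Then combine with the carrier (S'→S): u = (0.85883 + 0.854)/(1 + 0.85883×0.854) = 1.71283/1.73344082 = 0.98811.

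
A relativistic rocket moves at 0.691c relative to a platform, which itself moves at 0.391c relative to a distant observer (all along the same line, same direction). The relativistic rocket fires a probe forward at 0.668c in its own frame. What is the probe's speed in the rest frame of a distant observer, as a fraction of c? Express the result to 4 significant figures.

Apply u = (u'+v)/(1+u'v) twice. Probe in the platform frame: (0.668+0.691)/(1+0.668·0.691) = 1.359/1.461588 = 0.92981c.
That velocity, transformed to the rest frame of a distant observer: (0.92981+0.391)/(1+0.92981·0.391) = 1.32081/1.36355571 = 0.96865c.

0.9687c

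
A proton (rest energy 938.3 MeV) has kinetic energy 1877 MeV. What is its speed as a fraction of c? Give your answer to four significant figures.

γ = 1 + K/(mc²) = 1 + 1877/938.3 = 3.0004.
β = √(1 − 1/γ²) = √(1 − 0.111081) = √0.888919 = 0.9428.

0.9428c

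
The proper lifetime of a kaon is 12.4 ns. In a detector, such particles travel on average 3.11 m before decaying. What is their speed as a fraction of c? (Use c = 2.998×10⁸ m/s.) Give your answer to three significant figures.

d = βγcτ ⇒ βγ = d/(cτ) = 3.110 m / (3.71752 m) = 0.83658.
β = (βγ)/√(1+(βγ)²) = 0.83658/√1.699866 = 0.642.

0.642c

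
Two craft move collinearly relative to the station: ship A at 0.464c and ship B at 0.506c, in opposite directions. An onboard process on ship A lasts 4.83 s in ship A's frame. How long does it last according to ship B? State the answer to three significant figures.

The velocity of ship A relative to ship B is (0.464 + 0.506)c / (1 + 0.464×0.506) = 0.78556c; relative speed 0.78556c.
γ for this relative speed: γ = 1/√(1 − 0.617105) = 1.6161.
Ship A's interval is proper; time dilation gives Δt_B = γΔτ = 1.6161 × 4.83 s = 7.81 s.

7.81 s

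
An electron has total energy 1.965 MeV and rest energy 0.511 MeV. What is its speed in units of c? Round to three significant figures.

0.966c

Total energy E = γmc² gives γ = 1.965/0.511 = 3.8454.
Hence β = √(1 − 1/γ²) = √(1 − 0.0676265) = √0.9323735 = 0.966.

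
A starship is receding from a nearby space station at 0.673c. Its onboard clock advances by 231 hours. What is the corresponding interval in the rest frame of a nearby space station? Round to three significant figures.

β² = 0.452929, so γ = 1/√0.547071 = 1.352.
Time dilation: Δt = γ·Δτ = 1.352 × 231 = 312 hours.

312 hours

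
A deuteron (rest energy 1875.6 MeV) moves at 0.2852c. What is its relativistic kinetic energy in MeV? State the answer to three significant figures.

81.3 MeV

β² = 0.08133904, so γ = 1/√0.91866096 = 1.043332.
Kinetic energy: K = (γ − 1)mc² = (1.043332 − 1) × 1875.6 MeV = 0.043332 × 1875.6 = 81.3 MeV.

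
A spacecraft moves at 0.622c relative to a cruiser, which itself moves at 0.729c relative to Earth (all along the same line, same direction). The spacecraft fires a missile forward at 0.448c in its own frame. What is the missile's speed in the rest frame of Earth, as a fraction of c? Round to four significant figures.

First combine the missile and spacecraft (S''→S'): u₁ = (0.448 + 0.622)/(1 + 0.448×0.622) = 1.07/1.278656 = 0.83682.
Then combine with the cruiser (S'→S): u = (0.83682 + 0.729)/(1 + 0.83682×0.729) = 1.56582/1.61004178 = 0.97253.

0.9725c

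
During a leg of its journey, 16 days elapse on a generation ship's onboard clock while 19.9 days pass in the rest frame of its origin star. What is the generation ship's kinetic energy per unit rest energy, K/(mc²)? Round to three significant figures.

γ = Δt/Δτ = 19.9/16 = 1.24375.
Since K = (γ−1)mc², K/(mc²) = 1.24375 − 1 = 0.244.

0.244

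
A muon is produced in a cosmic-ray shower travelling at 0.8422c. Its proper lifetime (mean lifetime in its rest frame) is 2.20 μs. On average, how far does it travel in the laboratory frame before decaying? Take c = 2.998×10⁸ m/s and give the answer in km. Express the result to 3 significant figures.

1.03 km

With β = 0.8422, γ = 1/√(1 − 0.8422²) = 1/√0.29069916 = 1.8547.
Lab-frame lifetime: Δt = γτ = 1.8547 × 2.20 μs = 4.0803 μs.
Distance: d = vΔt = 0.8422 × 2.998×10⁸ m/s × 4.0803×10^-6 s = 1030 m = 1.03 km.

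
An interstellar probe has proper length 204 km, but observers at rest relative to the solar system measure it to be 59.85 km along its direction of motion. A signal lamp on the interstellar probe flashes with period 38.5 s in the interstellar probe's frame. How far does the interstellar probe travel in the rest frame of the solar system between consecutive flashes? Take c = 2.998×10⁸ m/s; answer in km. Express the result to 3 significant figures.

Length contraction gives γ = L₀/L = 204/59.85 = 3.40852.
β = √(1 − 1/γ²) = 0.956. Lab-frame period = γτ = 3.40852×38.5 s = 131.23 s. Distance = βc × γτ = 0.956 × 2.998×10⁸ m/s × 131.23 s = 3.7612×10^10 m = 3.76×10^7 km.

3.76×10^7 km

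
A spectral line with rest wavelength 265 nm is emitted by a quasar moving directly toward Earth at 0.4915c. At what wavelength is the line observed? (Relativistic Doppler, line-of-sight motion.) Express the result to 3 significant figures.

155 nm

Relativistic Doppler for wavelength: λ_obs = λ_src · √((1−β)/(1+β)).
With β = 0.4915: factor = √(0.5085/1.4915) = 0.58389.
λ_obs = 265 × 0.58389 = 155 nm.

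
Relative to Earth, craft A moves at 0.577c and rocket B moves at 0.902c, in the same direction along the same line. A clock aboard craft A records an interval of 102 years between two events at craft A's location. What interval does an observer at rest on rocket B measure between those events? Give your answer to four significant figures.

138.7 years

The velocity of craft A relative to rocket B is (0.577 − 0.902)c / (1 − 0.577×0.902) = −0.67772c; relative speed 0.67772c.
At |u| = 0.67772c, γ = (1 − 0.459304)^(−1/2) = 1.36.
The clock on craft A records proper time, so rocket B measures Δt = γΔτ = 1.36 × 102 = 138.7 years.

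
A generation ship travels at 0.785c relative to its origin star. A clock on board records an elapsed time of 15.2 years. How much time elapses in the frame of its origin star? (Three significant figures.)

Lorentz factor: γ = (1 − 0.616225)^(−1/2) = 1.6142.
The onboard clock measures proper time, so the interval in the rest frame of its origin star is dilated: Δt = γ·Δτ = 1.6142 × 15.2 years = 24.5 years.

24.5 years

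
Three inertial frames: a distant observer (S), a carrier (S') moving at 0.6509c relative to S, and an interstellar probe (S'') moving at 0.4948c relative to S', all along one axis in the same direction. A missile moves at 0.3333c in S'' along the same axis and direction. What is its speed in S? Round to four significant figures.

0.9310c

Apply u = (u'+v)/(1+u'v) twice. Missile in the carrier frame: (0.3333+0.4948)/(1+0.3333·0.4948) = 0.8281/1.16491684 = 0.71087c.
That velocity, transformed to the rest frame of a distant observer: (0.71087+0.6509)/(1+0.71087·0.6509) = 1.36177/1.462705283 = 0.93099c.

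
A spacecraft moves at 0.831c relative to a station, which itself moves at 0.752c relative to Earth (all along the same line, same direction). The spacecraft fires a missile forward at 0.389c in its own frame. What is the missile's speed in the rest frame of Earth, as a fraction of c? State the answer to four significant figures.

0.9886c

First combine the missile and spacecraft (S''→S'): u₁ = (0.389 + 0.831)/(1 + 0.389×0.831) = 1.22/1.323259 = 0.92197.
Then combine with the station (S'→S): u = (0.92197 + 0.752)/(1 + 0.92197×0.752) = 1.67397/1.69332144 = 0.98857.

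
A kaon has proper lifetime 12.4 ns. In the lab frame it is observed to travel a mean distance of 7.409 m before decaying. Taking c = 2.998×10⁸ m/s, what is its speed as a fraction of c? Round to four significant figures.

Let x = d/(cτ) = 7.409 m / (2.998×10⁸ m/s × 1.240×10^-8 s) = 1.993. Since d = βγcτ, x = βγ = β/√(1−β²).
Solving: β² = x²/(1+x²) = 3.97205/4.97205 = 0.798876, so β = 0.8938.

0.8938c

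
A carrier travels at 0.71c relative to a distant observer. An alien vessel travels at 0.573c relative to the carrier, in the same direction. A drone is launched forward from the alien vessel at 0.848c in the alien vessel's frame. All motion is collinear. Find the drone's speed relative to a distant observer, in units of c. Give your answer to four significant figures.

First combine the drone and alien vessel (S''→S'): u₁ = (0.848 + 0.573)/(1 + 0.848×0.573) = 1.421/1.485904 = 0.95632.
Then combine with the carrier (S'→S): u = (0.95632 + 0.71)/(1 + 0.95632×0.71) = 1.66632/1.6789872 = 0.99246.

0.9925c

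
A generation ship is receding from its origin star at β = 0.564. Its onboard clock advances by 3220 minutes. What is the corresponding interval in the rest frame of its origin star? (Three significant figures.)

3900 minutes

With β = 0.564, γ = 1/√(1 − 0.564²) = 1/√0.681904 = 1.211.
The onboard clock measures proper time, so the interval in the rest frame of its origin star is dilated: Δt = γ·Δτ = 1.211 × 3220 minutes = 3900 minutes.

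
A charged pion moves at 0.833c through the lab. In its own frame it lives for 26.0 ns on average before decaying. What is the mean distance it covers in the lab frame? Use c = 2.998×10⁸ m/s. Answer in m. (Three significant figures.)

11.7 m

With β = 0.833, γ = 1/√(1 − 0.833²) = 1/√0.306111 = 1.8074.
Lab-frame lifetime: Δt = γτ = 1.8074 × 26.0 ns = 46.992 ns.
Distance: d = vΔt = 0.833 × 2.998×10⁸ m/s × 4.6992×10^-8 s = 11.7 m.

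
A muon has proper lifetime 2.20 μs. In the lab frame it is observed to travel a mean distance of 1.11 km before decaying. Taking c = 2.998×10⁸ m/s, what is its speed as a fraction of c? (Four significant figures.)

d = βγcτ ⇒ βγ = d/(cτ) = 1110 m / (659.56 m) = 1.6829.
β = (βγ)/√(1+(βγ)²) = 1.6829/√3.83215 = 0.8597.

0.8597c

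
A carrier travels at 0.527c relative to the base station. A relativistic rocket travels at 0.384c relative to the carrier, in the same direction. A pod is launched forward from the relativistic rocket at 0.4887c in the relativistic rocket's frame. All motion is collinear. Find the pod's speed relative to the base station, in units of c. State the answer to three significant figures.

Compose velocities in two stages. Stage 1 (into S'): u₁ = (0.4887+0.384)/(1+0.4887×0.384) = 0.73481.
Stage 2 (into S): u = (0.73481+0.527)/(1+0.73481×0.527) = 0.90958, so the speed is 0.910c.

0.910c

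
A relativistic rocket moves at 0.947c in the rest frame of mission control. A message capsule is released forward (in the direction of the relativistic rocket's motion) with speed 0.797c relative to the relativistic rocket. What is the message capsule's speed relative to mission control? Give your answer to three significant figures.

Relativistic velocity addition: u = (u' + v)/(1 + u'v/c²), with u' = 0.797c and v = 0.947c.
Numerator: 0.797 + 0.947 = 1.744. Denominator: 1 + (0.797)(0.947) = 1.754759.
u = 1.744/1.754759 = 0.99387, so the speed is 0.994c.

0.994c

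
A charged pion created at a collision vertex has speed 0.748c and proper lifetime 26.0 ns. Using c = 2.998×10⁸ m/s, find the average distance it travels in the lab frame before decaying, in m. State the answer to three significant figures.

γ = 1/√(1 − β²) = 1/√(1 − 0.559504) = 1/√0.440496 = 1/0.663699 = 1.5067.
Lab-frame lifetime: Δt = γτ = 1.5067 × 26.0 ns = 39.174 ns.
Distance: d = vΔt = 0.748 × 2.998×10⁸ m/s × 3.9174×10^-8 s = 8.78 m.

8.78 m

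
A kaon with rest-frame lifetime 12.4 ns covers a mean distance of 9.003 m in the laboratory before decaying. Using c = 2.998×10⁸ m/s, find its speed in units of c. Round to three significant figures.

0.924c

Lab distance = (lab lifetime)·v = γτ·βc, so βγ = d/(cτ) = 9.003/(2.998×10⁸ × 1.240×10^-8) = 2.4218.
With βγ = 2.4218: γ² = 1 + (βγ)² = 6.86512, and β = (βγ)/γ = 2.4218/2.62014 = 0.924.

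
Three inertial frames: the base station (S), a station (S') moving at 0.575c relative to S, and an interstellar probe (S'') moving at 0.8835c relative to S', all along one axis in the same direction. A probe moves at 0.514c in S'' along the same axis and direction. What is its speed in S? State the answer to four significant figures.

0.9893c

Apply u = (u'+v)/(1+u'v) twice. Probe in the station frame: (0.514+0.8835)/(1+0.514·0.8835) = 1.3975/1.454119 = 0.96106c.
That velocity, transformed to the rest frame of the base station: (0.96106+0.575)/(1+0.96106·0.575) = 1.53606/1.5526095 = 0.98934c.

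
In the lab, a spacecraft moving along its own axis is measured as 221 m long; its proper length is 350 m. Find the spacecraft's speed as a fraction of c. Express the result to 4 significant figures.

Length contraction gives γ = L₀/L = 350/221 = 1.5837.
β = √(1 − 1/γ²) = √0.601293 = 0.7754.

0.7754c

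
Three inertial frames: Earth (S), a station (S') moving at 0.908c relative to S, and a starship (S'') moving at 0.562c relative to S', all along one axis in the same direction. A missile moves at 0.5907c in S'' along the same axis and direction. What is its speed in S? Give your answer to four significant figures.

First combine the missile and starship (S''→S'): u₁ = (0.5907 + 0.562)/(1 + 0.5907×0.562) = 1.1527/1.3319734 = 0.86541.
Then combine with the station (S'→S): u = (0.86541 + 0.908)/(1 + 0.86541×0.908) = 1.77341/1.78579228 = 0.99307.

0.9931c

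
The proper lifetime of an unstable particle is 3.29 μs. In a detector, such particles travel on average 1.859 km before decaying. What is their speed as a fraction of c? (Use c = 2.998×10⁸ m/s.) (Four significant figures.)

Let x = d/(cτ) = 1859 m / (2.998×10⁸ m/s × 3.290×10^-6 s) = 1.8847. Since d = βγcτ, x = βγ = β/√(1−β²).
Solving: β² = x²/(1+x²) = 3.55209/4.55209 = 0.780321, so β = 0.8834.

0.8834c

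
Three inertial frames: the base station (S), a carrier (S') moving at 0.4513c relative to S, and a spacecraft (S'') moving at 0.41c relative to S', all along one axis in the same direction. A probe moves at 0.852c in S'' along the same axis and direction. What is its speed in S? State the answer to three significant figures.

0.975c

Apply u = (u'+v)/(1+u'v) twice. Probe in the carrier frame: (0.852+0.41)/(1+0.852·0.41) = 1.262/1.34932 = 0.93529c.
That velocity, transformed to the rest frame of the base station: (0.93529+0.4513)/(1+0.93529·0.4513) = 1.38659/1.422096377 = 0.97503c.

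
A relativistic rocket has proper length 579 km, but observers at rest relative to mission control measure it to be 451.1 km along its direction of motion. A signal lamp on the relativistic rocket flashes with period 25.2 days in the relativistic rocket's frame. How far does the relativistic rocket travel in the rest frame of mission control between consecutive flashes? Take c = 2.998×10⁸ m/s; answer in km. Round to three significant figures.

5.25×10^11 km

γ = L₀/L = 579/451.1 = 1.28353.
β = √(1 − 1/γ²) = 0.6269. Lab-frame period = γτ = 1.28353×25.2 days = 32.345 days. Distance = βc × γτ = 0.6269 × 2.998×10⁸ m/s × 2794608 s = 5.2523×10^14 m = 5.25×10^11 km.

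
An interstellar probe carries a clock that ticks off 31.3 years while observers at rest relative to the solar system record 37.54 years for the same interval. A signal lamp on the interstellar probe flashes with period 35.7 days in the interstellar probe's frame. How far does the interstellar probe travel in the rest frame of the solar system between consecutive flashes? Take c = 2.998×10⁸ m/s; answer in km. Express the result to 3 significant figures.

6.12×10^11 km

The time-dilation ratio gives γ = 37.54/31.3 = 1.19936.
β = √(1 − 1/γ²) = 0.5521. Lab-frame period = γτ = 1.19936×35.7 days = 42.817 days. Distance = βc × γτ = 0.5521 × 2.998×10⁸ m/s × 3699388.8 s = 6.1232×10^14 m = 6.12×10^11 km.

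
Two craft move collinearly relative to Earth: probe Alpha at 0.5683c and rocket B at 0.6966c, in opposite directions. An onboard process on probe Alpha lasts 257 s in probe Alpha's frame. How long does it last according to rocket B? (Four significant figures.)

607.7 s

The velocity of probe Alpha relative to rocket B is (0.5683 + 0.6966)c / (1 + 0.5683×0.6966) = 0.90617c; relative speed 0.90617c.
At |u| = 0.90617c, γ = (1 − 0.821144)^(−1/2) = 2.3645.
The clock on probe Alpha records proper time, so rocket B measures Δt = γΔτ = 2.3645 × 257 = 607.7 s.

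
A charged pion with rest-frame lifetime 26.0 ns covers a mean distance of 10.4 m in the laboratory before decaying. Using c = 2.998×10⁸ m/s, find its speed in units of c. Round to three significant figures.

0.800c

Lab distance = (lab lifetime)·v = γτ·βc, so βγ = d/(cτ) = 10.40/(2.998×10⁸ × 2.600×10^-8) = 1.3342.
With βγ = 1.3342: γ² = 1 + (βγ)² = 2.78009, and β = (βγ)/γ = 1.3342/1.66736 = 0.800.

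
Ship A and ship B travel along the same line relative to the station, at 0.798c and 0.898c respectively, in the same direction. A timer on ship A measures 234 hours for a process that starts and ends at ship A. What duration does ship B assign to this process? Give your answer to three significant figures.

The velocity of ship A relative to ship B is (0.798 − 0.898)c / (1 − 0.798×0.898) = −0.35286c; relative speed 0.35286c.
At |u| = 0.35286c, γ = (1 − 0.12451)^(−1/2) = 1.0687.
The clock on ship A records proper time, so ship B measures Δt = γΔτ = 1.0687 × 234 = 250 hours.

250 hours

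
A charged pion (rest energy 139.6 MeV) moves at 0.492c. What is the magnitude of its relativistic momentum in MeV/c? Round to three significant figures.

β² = 0.242064, so γ = 1/√0.757936 = 1.1486.
Momentum: p = γβ·mc = 1.1486 × 0.492 × 139.6 MeV/c = 78.9 MeV/c.

78.9 MeV/c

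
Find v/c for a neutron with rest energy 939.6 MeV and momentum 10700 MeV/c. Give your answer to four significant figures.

pc/(mc²) = 10700/939.6 = 11.388 = βγ = β/√(1−β²).
So β² = x²/(1 + x²) with x = 11.388: x² = 129.687, β² = 129.687/130.687 = 0.992348, β = 0.9962.

0.9962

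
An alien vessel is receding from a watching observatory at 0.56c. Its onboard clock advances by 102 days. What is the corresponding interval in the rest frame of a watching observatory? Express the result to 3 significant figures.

β² = 0.3136, so γ = 1/√0.6864 = 1.207.
Time dilation: Δt = γ·Δτ = 1.207 × 102 = 123 days.

123 days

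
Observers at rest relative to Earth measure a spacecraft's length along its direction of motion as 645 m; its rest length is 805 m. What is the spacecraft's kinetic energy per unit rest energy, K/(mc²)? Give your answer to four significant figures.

γ = L₀/L = 805/645 = 1.24806.
Since K = (γ−1)mc², K/(mc²) = 1.24806 − 1 = 0.2481.

0.2481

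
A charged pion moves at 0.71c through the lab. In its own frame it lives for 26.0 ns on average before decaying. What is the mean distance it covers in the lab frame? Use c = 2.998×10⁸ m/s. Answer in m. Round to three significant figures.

With β = 0.71, γ = 1/√(1 − 0.71²) = 1/√0.4959 = 1.42.
Lab-frame lifetime: Δt = γτ = 1.42 × 26.0 ns = 36.92 ns.
Distance: d = vΔt = 0.71 × 2.998×10⁸ m/s × 3.6920×10^-8 s = 7.86 m.

7.86 m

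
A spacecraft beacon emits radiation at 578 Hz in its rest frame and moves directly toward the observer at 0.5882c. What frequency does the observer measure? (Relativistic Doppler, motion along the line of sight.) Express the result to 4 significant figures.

1135 Hz

Relativistic Doppler (source moving toward): f_obs = f_src · √((1+β)/(1−β)).
With β = 0.5882: factor = √(1.5882/0.4118) = 1.9639.
f_obs = 578 × 1.9639 = 1135 Hz.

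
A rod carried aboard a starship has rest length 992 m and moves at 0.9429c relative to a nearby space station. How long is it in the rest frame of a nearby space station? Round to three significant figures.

Lorentz factor: γ = (1 − 0.88906041)^(−1/2) = 3.0023.
Length contraction: L = L₀/γ = 992/3.0023 = 330 m.

330 m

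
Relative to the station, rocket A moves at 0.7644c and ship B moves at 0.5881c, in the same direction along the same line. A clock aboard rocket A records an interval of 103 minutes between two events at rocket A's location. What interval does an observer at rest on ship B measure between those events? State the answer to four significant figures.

108.7 minutes

Transform rocket A's velocity into ship B's frame: (0.7644 − 0.5881)/(1 − 0.7644·0.5881) = 0.1763/0.55045636, so the relative speed is 0.32028c.
γ for this relative speed: γ = 1/√(1 − 0.102579) = 1.0556.
Rocket A's interval is proper; time dilation gives Δt_B = γΔτ = 1.0556 × 103 minutes = 108.7 minutes.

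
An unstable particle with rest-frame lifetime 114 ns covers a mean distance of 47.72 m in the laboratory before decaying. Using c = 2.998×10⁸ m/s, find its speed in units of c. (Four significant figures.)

0.8130c

Let x = d/(cτ) = 47.72 m / (2.998×10⁸ m/s × 1.140×10^-7 s) = 1.3963. Since d = βγcτ, x = βγ = β/√(1−β²).
Solving: β² = x²/(1+x²) = 1.94965/2.94965 = 0.660977, so β = 0.8130.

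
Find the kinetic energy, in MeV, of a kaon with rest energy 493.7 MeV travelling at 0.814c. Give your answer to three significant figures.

With β = 0.814, γ = 1/√(1 − 0.814²) = 1/√0.337404 = 1.72157.
Kinetic energy: K = (γ − 1)mc² = (1.72157 − 1) × 493.7 MeV = 0.72157 × 493.7 = 356 MeV.

356 MeV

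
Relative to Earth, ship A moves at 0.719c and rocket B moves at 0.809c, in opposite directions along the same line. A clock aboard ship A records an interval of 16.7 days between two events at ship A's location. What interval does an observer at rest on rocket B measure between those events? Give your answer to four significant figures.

64.66 days

Transform ship A's velocity into rocket B's frame: (0.719 + 0.809)/(1 + 0.719·0.809) = 1.528/1.581671, so the relative speed is 0.96607c.
γ for this relative speed: γ = 1/√(1 − 0.933291) = 3.8718.
The clock on ship A records proper time, so rocket B measures Δt = γΔτ = 3.8718 × 16.7 = 64.66 days.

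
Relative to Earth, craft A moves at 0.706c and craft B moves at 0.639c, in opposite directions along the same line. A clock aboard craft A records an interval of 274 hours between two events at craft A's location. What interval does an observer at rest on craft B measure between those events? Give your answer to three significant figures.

The velocity of craft A relative to craft B is (0.706 + 0.639)c / (1 + 0.706×0.639) = 0.92686c; relative speed 0.92686c.
γ for this relative speed: γ = 1/√(1 − 0.859069) = 2.6638.
The clock on craft A records proper time, so craft B measures Δt = γΔτ = 2.6638 × 274 = 730 hours.

730 hours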